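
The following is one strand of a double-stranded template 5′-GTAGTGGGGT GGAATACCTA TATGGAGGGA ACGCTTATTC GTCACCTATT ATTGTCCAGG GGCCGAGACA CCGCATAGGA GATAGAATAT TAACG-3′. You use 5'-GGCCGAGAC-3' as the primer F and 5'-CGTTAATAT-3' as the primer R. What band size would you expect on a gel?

Scanning the template, GGCCGAGAC occurs at positions 61–69; this primer anneals to the bottom strand there with its 3' end pointing downstream.
The reverse primer's reverse complement is ATATTAACG, which matches the template at positions 87–95.
Amplicon spans positions 61–95: 35 bp.

35 bp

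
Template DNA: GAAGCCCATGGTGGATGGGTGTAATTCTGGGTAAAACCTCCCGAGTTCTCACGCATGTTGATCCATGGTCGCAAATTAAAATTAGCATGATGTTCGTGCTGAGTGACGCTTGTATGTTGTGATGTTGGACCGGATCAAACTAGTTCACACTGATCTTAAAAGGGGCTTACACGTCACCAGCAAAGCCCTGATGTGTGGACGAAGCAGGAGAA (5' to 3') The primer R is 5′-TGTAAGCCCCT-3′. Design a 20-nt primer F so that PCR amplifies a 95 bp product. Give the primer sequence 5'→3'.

5'-TAAAATTAGCATGATGTTCG-3'

The reverse primer's reverse complement AGGGGCTTACA matches the template at positions 161–171, so the product ends at position 171.
A 95 bp product then starts at position 171 − 95 + 1 = 77.
The forward primer is identical to the top strand there: TAAAATTAGCATGATGTTCG.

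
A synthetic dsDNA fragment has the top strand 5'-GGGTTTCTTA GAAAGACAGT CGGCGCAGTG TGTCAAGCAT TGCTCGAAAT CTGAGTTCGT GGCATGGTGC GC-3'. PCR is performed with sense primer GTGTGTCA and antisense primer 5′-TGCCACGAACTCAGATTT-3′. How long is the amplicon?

37 bp

The forward primer matches the template at positions 28–35.
The reverse primer's reverse complement is AAATCTGAGTTCGTGGCA, which matches the template at positions 47–64.
Amplicon spans positions 28–64: 37 bp.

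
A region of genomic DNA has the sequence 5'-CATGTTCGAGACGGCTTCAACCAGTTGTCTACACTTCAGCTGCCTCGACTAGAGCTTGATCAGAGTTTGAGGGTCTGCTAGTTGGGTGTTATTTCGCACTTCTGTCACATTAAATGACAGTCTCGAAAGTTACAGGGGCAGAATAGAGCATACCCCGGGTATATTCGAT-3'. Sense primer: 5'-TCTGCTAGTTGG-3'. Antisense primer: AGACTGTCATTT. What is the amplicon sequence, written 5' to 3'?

Forward primer TCTGCTAGTTGG is found on the top strand at positions 74–85.
Taking the reverse complement of AGACTGTCATTT gives AAATGACAGTCT, found at positions 112–123 on the template; the primer anneals here to the top strand with its 3' end pointing upstream.
The product is the template from position 74 through 123 (50 bp).

5'-TCTGCTAGTTGGGTGTTATTTCGCACTTCTGTCACATTAAATGACAGTCT-3'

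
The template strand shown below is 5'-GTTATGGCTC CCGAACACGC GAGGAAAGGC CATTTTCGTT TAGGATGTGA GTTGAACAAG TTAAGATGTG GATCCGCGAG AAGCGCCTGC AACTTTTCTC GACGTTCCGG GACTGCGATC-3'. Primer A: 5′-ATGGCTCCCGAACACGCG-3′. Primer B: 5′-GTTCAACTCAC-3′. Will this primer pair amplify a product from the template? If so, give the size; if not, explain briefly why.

Primer A (ATGGCTCCCGAACACGCG) matches the top strand at positions 4–21; it acts as a forward primer.
Primer B's reverse complement is GTGAGTTGAAC, matching the top strand at positions 47–57; it acts as a reverse primer.
The 3' ends face each other across positions 4–57, giving a 54 bp product.

Yes — a 54 bp product.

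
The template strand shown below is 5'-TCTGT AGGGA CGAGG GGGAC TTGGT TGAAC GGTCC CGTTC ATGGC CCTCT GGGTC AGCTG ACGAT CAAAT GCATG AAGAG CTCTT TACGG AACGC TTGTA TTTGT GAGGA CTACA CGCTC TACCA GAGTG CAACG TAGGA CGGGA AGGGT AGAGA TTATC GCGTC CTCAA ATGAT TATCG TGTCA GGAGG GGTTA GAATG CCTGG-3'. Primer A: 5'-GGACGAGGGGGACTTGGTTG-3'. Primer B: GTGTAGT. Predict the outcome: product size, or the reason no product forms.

Yes — a 109 bp product.

Primer A (GGACGAGGGGGACTTGGTTG) matches the top strand at positions 8–27; it acts as a forward primer.
Primer B's reverse complement is ACTACAC, matching the top strand at positions 110–116; it acts as a reverse primer.
The 3' ends face each other across positions 8–116, giving a 109 bp product.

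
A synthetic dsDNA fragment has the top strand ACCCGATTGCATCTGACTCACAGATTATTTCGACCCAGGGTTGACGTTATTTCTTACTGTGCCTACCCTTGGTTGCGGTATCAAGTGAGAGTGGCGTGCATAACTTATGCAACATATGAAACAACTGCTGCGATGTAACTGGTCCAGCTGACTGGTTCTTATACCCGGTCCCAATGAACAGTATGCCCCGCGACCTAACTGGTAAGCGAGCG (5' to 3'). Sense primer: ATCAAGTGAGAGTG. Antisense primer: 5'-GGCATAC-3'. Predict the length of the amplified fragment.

108 bp

Forward primer ATCAAGTGAGAGTG is found on the top strand at positions 80–93.
Taking the reverse complement of GGCATAC gives GTATGCC, found at positions 181–187 on the template; the primer anneals here to the top strand with its 3' end pointing upstream.
The product runs from position 80 to position 187, so its length is 187 − 80 + 1 = 108 bp.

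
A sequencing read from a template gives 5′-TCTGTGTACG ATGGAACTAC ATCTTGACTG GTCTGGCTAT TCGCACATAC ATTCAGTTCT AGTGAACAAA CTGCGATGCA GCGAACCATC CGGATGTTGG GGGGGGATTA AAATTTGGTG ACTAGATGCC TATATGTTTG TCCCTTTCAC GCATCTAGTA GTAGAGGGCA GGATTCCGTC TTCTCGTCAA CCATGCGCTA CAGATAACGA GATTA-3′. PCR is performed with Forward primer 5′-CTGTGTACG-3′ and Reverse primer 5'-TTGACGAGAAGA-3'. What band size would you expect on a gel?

189 bp

The forward primer matches the template at positions 2–10.
Taking the reverse complement of TTGACGAGAAGA gives TCTTCTCGTCAA, found at positions 179–190 on the template; the primer anneals here to the top strand with its 3' end pointing upstream.
The product runs from position 2 to position 190, so its length is 190 − 2 + 1 = 189 bp.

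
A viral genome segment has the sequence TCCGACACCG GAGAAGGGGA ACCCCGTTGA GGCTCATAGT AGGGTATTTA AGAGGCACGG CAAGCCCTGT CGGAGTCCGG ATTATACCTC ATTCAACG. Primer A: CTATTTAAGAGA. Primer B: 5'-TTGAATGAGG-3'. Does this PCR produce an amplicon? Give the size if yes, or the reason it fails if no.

No product — primer A has no binding site in the template.

Primer A (CTATTTAAGAGA) does not match the top strand, and its reverse complement TCTCTTAAATAG does not match either.
With no annealing site for primer A, no amplification occurs.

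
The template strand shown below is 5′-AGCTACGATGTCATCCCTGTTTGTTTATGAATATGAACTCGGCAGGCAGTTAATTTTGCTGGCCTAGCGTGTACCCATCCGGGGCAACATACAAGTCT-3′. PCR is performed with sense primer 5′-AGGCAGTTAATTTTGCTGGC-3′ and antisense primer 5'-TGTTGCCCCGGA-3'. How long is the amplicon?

46 bp

The forward primer matches the template at positions 44–63.
The reverse primer's reverse complement is TCCGGGGCAACA, which matches the template at positions 78–89.
Product length = (reverse-primer end) − (forward-primer start) + 1 = 89 − 44 + 1 = 46 bp.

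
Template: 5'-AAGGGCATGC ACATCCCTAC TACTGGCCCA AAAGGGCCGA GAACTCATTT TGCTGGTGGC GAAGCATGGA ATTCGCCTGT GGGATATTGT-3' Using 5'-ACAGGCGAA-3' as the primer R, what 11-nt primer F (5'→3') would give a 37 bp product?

5'-CTCATTTTGCT-3'

The reverse primer's reverse complement TTCGCCTGT matches the template at positions 72–80, so the product ends at position 80.
A 37 bp product then starts at position 80 − 37 + 1 = 44.
The forward primer is identical to the top strand there: CTCATTTTGCT.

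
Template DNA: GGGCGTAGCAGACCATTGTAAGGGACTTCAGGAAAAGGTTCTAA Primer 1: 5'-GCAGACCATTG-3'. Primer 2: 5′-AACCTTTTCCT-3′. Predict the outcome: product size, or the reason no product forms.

Primer 1 (GCAGACCATTG) matches the top strand at positions 8–18; it acts as a forward primer.
Primer 2's reverse complement is AGGAAAAGGTT, matching the top strand at positions 30–40; it acts as a reverse primer.
The 3' ends face each other across positions 8–40, giving a 33 bp product.

Yes — a 33 bp product.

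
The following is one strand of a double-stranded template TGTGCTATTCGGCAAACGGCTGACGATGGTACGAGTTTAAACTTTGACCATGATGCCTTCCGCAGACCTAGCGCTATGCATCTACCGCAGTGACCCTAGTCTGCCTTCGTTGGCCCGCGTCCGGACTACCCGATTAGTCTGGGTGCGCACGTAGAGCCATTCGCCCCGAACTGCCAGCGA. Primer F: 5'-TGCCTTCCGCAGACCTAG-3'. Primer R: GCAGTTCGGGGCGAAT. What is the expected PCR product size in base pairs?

Forward primer TGCCTTCCGCAGACCTAG is found on the top strand at positions 54–71.
Reverse complement of the reverse primer: ATTCGCCCCGAACTGC. This occurs on the top strand at positions 159–174.
Product length = (reverse-primer end) − (forward-primer start) + 1 = 174 − 54 + 1 = 121 bp.

121 bp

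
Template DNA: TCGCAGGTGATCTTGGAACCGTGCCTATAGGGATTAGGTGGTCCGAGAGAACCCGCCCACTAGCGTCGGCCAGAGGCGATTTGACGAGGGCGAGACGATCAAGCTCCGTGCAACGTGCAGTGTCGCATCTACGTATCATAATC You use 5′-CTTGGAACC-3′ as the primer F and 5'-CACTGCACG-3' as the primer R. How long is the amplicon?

111 bp

Forward primer CTTGGAACC is found on the top strand at positions 12–20.
Taking the reverse complement of CACTGCACG gives CGTGCAGTG, found at positions 114–122 on the template; the primer anneals here to the top strand with its 3' end pointing upstream.
Product length = (reverse-primer end) − (forward-primer start) + 1 = 122 − 12 + 1 = 111 bp.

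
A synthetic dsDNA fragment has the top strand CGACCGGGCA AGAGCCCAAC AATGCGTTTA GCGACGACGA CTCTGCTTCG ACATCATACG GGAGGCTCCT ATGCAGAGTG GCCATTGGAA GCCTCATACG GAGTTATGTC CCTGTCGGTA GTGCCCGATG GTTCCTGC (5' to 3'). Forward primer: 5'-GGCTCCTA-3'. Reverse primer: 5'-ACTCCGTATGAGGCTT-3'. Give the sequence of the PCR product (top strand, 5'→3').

Scanning the template, GGCTCCTA occurs at positions 64–71; this primer anneals to the bottom strand there with its 3' end pointing downstream.
Reverse complement of the reverse primer: AAGCCTCATACGGAGT. This occurs on the top strand at positions 89–104.
The product is the template from position 64 through 104 (41 bp).

5'-GGCTCCTATGCAGAGTGGCCATTGGAAGCCTCATACGGAGT-3'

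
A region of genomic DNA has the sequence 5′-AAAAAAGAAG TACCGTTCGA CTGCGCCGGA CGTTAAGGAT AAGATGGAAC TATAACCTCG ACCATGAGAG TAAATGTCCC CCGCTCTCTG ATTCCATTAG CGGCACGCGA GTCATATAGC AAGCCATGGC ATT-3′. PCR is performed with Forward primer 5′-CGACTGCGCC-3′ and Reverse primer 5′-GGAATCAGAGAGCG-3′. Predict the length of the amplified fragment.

78 bp

Scanning the template, CGACTGCGCC occurs at positions 18–27; this primer anneals to the bottom strand there with its 3' end pointing downstream.
The reverse primer's reverse complement is CGCTCTCTGATTCC, which matches the template at positions 82–95.
Amplicon spans positions 18–95: 78 bp.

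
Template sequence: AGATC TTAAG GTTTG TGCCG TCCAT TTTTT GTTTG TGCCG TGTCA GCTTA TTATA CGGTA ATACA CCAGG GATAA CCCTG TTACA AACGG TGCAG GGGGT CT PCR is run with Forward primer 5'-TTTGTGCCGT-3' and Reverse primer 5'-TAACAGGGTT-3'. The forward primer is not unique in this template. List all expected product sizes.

72 bp, 52 bp

The forward primer TTTGTGCCGT matches the top strand at positions 12–21, 32–41.
The reverse primer's reverse complement is AACCCTGTTA, matching at positions 74–83.
Each forward site pairs with the reverse site to give a product ending at position 83: sizes 72, 52 bp.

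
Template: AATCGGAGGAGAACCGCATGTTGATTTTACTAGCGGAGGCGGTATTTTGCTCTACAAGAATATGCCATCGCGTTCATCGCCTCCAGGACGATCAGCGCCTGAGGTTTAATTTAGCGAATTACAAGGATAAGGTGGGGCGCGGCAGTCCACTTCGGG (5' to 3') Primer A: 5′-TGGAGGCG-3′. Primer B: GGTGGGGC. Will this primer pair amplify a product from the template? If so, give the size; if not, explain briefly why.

Primer A (TGGAGGCG) has reverse complement CGCCTCCA, which matches the top strand at positions 78–85; primer A anneals to the top strand there with its 3' end pointing upstream toward position 78.
Primer B (GGTGGGGC) matches the top strand directly at positions 131–138; it anneals to the bottom strand with its 3' end pointing downstream toward position 138.
The 3' ends diverge (primer A extends toward position 1, primer B toward position 156), so the primers never converge on a shared product.

No product — the primers' 3' ends point away from each other.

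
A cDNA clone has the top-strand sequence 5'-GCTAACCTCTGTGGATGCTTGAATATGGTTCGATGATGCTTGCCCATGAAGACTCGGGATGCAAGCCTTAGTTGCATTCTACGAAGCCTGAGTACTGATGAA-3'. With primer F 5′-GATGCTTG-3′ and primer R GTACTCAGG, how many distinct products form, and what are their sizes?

Two products: 82 bp, 61 bp

The forward primer GATGCTTG matches the top strand at positions 14–21, 35–42.
The reverse primer's reverse complement is CCTGAGTAC, matching at positions 87–95.
Each forward site pairs with the reverse site to give a product ending at position 95: sizes 82, 61 bp.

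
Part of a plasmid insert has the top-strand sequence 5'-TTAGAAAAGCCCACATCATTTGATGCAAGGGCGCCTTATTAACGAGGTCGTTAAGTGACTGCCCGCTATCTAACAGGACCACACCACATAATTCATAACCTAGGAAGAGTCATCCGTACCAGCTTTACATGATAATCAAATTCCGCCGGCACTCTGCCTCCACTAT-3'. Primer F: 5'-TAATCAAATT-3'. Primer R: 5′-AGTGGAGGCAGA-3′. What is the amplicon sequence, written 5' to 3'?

Forward primer TAATCAAATT is found on the top strand at positions 133–142.
The reverse primer's reverse complement is TCTGCCTCCACT, which matches the template at positions 153–164.
The product is the template from position 133 through 164 (32 bp).

5'-TAATCAAATTCCGCCGGCACTCTGCCTCCACT-3'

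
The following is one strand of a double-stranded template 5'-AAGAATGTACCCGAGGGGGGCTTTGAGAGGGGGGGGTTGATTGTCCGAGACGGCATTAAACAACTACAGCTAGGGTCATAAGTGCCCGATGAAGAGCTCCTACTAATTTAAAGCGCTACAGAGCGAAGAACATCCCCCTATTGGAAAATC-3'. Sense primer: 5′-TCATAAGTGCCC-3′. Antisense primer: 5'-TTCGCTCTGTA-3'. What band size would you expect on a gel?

Forward primer TCATAAGTGCCC is found on the top strand at positions 76–87.
Taking the reverse complement of TTCGCTCTGTA gives TACAGAGCGAA, found at positions 117–127 on the template; the primer anneals here to the top strand with its 3' end pointing upstream.
Amplicon spans positions 76–127: 52 bp.

52 bp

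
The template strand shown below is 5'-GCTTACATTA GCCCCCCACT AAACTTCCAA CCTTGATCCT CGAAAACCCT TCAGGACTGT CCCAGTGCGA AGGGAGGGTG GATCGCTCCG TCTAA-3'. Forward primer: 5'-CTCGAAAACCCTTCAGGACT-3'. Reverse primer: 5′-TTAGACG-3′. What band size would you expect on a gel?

Forward primer CTCGAAAACCCTTCAGGACT is found on the top strand at positions 39–58.
The reverse primer's reverse complement is CGTCTAA, which matches the template at positions 89–95.
The product runs from position 39 to position 95, so its length is 95 − 39 + 1 = 57 bp.

57 bp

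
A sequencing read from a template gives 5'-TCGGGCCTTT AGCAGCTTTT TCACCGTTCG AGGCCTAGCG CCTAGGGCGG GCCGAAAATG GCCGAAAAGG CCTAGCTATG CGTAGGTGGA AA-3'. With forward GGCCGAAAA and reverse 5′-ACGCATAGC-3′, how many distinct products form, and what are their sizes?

Two products: 34 bp, 24 bp

The forward primer GGCCGAAAA matches the top strand at positions 50–58, 60–68.
The reverse primer's reverse complement is GCTATGCGT, matching at positions 75–83.
Each forward site pairs with the reverse site to give a product ending at position 83: sizes 34, 24 bp.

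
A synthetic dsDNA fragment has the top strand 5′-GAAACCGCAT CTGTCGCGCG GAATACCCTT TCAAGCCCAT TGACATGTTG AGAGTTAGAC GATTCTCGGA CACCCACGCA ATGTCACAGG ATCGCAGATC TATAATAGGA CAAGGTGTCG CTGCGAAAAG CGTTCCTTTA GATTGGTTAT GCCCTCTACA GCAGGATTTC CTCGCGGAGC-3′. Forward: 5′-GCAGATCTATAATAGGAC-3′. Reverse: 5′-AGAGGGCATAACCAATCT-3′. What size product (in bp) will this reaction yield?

64 bp

Scanning the template, GCAGATCTATAATAGGAC occurs at positions 94–111; this primer anneals to the bottom strand there with its 3' end pointing downstream.
Reverse complement of the reverse primer: AGATTGGTTATGCCCTCT. This occurs on the top strand at positions 140–157.
The product runs from position 94 to position 157, so its length is 157 − 94 + 1 = 64 bp.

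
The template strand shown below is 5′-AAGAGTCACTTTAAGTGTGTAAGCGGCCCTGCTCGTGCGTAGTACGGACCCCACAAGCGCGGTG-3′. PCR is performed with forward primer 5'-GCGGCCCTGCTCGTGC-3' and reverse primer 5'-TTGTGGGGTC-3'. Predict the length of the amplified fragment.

34 bp

Scanning the template, GCGGCCCTGCTCGTGC occurs at positions 23–38; this primer anneals to the bottom strand there with its 3' end pointing downstream.
Taking the reverse complement of TTGTGGGGTC gives GACCCCACAA, found at positions 47–56 on the template; the primer anneals here to the top strand with its 3' end pointing upstream.
Product length = (reverse-primer end) − (forward-primer start) + 1 = 56 − 23 + 1 = 34 bp.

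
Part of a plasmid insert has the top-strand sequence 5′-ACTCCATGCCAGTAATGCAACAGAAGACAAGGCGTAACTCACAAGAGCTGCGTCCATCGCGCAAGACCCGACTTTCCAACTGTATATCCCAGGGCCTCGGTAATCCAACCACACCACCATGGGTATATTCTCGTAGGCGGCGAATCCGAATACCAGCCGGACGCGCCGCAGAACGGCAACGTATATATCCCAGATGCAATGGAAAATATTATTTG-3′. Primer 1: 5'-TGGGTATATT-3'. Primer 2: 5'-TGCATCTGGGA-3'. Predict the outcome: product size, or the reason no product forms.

Primer 1 (TGGGTATATT) matches the top strand at positions 120–129; it acts as a forward primer.
Primer 2's reverse complement is TCCCAGATGCA, matching the top strand at positions 188–198; it acts as a reverse primer.
The 3' ends face each other across positions 120–198, giving a 79 bp product.

Yes — a 79 bp product.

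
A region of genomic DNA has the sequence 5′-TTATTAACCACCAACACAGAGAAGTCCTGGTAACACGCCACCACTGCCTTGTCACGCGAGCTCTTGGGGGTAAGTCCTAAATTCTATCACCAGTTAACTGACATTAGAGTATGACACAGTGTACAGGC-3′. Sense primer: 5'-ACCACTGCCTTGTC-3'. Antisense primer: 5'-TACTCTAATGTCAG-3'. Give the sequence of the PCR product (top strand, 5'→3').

5'-ACCACTGCCTTGTCACGCGAGCTCTTGGGGGTAAGTCCTAAATTCTATCACCAGTTAACTGACATTAGAGTA-3'

The forward primer matches the template at positions 40–53.
Taking the reverse complement of TACTCTAATGTCAG gives CTGACATTAGAGTA, found at positions 98–111 on the template; the primer anneals here to the top strand with its 3' end pointing upstream.
The product is the template from position 40 through 111 (72 bp).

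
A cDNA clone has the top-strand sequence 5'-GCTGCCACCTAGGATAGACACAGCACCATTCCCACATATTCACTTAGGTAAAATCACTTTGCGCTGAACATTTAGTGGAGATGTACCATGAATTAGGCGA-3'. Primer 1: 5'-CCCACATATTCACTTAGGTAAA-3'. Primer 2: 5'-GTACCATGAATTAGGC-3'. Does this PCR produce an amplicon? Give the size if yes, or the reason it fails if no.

No product — both primers anneal to the same strand and extend in the same direction.

Primer 1 (CCCACATATTCACTTAGGTAAA) matches the top strand at positions 31–52 (3' end points downstream).
Primer 2 (GTACCATGAATTAGGC) also matches the top strand directly, at positions 83–98 — its reverse complement GCCTAATTCATGGTAC is not present.
Both primers anneal to the bottom strand with 3' ends pointing the same way, so neither can prime synthesis back toward the other.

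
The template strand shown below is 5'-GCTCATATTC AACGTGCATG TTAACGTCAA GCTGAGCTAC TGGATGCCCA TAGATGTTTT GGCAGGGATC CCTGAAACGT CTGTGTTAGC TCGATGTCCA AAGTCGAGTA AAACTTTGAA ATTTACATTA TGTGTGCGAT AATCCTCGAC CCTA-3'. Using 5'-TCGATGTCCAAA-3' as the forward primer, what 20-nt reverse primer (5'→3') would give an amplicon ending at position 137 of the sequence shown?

The forward primer binds at positions 91–102; the product's 3' end on the top strand is position 137.
The reverse primer anneals to the top strand over positions 118–137, i.e. to GAAATTTACATTATGTGTGC.
Its sequence written 5'→3' is the reverse complement: GCACACATAATGTAAATTTC.

5'-GCACACATAATGTAAATTTC-3'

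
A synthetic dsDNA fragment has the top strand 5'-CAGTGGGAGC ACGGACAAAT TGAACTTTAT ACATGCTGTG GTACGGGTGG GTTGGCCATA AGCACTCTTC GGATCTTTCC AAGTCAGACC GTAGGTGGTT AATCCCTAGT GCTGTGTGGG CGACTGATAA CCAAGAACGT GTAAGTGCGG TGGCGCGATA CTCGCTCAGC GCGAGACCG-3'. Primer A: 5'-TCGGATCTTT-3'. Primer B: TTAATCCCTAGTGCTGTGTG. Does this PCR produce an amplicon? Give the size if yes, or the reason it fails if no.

Primer A (TCGGATCTTT) matches the top strand at positions 69–78 (3' end points downstream).
Primer B (TTAATCCCTAGTGCTGTGTG) also matches the top strand directly, at positions 99–118 — its reverse complement CACACAGCACTAGGGATTAA is not present.
Both primers anneal to the bottom strand with 3' ends pointing the same way, so neither can prime synthesis back toward the other.

No product — both primers anneal to the same strand and extend in the same direction.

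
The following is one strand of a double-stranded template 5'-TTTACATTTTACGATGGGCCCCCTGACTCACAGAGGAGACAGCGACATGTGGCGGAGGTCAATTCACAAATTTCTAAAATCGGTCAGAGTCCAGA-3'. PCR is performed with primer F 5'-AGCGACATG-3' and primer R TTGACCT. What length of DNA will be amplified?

22 bp

Scanning the template, AGCGACATG occurs at positions 41–49; this primer anneals to the bottom strand there with its 3' end pointing downstream.
The reverse primer's reverse complement is AGGTCAA, which matches the template at positions 56–62.
The product runs from position 41 to position 62, so its length is 62 − 41 + 1 = 22 bp.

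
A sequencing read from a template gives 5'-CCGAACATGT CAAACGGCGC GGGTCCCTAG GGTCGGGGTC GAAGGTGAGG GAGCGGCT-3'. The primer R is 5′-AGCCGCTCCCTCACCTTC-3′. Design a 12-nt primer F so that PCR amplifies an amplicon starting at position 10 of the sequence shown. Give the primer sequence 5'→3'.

The reverse primer's reverse complement GAAGGTGAGGGAGCGGCT matches the template at positions 41–58; the product starts at position 10.
The forward primer is identical to the top strand over positions 10–21: TCAAACGGCGCG.

5'-TCAAACGGCGCG-3'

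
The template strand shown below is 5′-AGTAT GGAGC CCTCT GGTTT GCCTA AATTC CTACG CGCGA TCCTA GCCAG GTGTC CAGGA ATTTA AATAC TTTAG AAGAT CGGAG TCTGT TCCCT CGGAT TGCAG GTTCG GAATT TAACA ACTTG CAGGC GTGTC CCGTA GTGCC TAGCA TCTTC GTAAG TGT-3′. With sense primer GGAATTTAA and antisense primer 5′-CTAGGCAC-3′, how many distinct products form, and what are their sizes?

Two products: 91 bp, 39 bp

The forward primer GGAATTTAA matches the top strand at positions 58–66, 110–118.
The reverse primer's reverse complement is GTGCCTAG, matching at positions 141–148.
Each forward site pairs with the reverse site to give a product ending at position 148: sizes 91, 39 bp.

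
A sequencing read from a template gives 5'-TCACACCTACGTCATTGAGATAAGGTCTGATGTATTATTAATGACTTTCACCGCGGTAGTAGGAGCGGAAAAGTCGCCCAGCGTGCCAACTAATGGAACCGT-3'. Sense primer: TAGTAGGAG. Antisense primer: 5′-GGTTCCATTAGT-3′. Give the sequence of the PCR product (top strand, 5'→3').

Scanning the template, TAGTAGGAG occurs at positions 57–65; this primer anneals to the bottom strand there with its 3' end pointing downstream.
The reverse primer's reverse complement is ACTAATGGAACC, which matches the template at positions 89–100.
The product is the template from position 57 through 100 (44 bp).

5'-TAGTAGGAGCGGAAAAGTCGCCCAGCGTGCCAACTAATGGAACC-3'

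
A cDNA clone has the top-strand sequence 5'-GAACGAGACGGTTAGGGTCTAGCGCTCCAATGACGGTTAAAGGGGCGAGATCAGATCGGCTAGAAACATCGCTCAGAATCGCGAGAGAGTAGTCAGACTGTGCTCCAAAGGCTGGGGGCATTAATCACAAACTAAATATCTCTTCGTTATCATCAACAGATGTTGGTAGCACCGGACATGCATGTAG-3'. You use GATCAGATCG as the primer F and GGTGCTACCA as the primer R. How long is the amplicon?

125 bp

Scanning the template, GATCAGATCG occurs at positions 49–58; this primer anneals to the bottom strand there with its 3' end pointing downstream.
Taking the reverse complement of GGTGCTACCA gives TGGTAGCACC, found at positions 164–173 on the template; the primer anneals here to the top strand with its 3' end pointing upstream.
Amplicon spans positions 49–173: 125 bp.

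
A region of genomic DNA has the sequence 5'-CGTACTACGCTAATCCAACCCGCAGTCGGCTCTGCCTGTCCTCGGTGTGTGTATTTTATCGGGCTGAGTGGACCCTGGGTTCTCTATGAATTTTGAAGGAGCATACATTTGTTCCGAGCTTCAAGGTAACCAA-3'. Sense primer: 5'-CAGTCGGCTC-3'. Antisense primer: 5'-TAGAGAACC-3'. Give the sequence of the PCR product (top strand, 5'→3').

The forward primer matches the template at positions 23–32.
Reverse complement of the reverse primer: GGTTCTCTA. This occurs on the top strand at positions 78–86.
The product is the template from position 23 through 86 (64 bp).

5'-CAGTCGGCTCTGCCTGTCCTCGGTGTGTGTATTTTATCGGGCTGAGTGGACCCTGGGTTCTCTA-3'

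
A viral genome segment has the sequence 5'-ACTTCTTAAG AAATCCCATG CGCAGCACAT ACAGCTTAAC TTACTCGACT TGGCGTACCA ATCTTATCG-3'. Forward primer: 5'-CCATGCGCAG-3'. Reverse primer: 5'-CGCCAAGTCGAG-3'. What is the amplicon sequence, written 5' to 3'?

5'-CCATGCGCAGCACATACAGCTTAACTTACTCGACTTGGCG-3'

Forward primer CCATGCGCAG is found on the top strand at positions 16–25.
Reverse complement of the reverse primer: CTCGACTTGGCG. This occurs on the top strand at positions 44–55.
The product is the template from position 16 through 55 (40 bp).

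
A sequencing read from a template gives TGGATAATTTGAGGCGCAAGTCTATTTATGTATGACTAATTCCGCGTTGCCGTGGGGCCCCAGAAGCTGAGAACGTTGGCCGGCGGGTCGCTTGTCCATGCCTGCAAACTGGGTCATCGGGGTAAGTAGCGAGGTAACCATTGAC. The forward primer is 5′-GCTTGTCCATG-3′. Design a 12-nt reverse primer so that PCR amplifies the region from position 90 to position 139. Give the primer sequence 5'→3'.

The product's 3' end on the top strand is position 139.
The reverse primer anneals to the top strand over positions 128–139, i.e. to AGCGAGGTAACC.
Its sequence written 5'→3' is the reverse complement: GGTTACCTCGCT.

5'-GGTTACCTCGCT-3'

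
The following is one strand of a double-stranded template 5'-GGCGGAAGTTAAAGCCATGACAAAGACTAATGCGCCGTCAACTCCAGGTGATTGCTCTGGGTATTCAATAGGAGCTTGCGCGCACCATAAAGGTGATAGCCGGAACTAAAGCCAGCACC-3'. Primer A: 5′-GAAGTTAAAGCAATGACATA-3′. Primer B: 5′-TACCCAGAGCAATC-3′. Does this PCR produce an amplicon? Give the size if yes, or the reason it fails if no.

Primer A (GAAGTTAAAGCAATGACATA) does not match the top strand, and its reverse complement TATGTCATTGCTTTAACTTC does not match either.
With no annealing site for primer A, no amplification occurs.

No product — primer A has no binding site in the template.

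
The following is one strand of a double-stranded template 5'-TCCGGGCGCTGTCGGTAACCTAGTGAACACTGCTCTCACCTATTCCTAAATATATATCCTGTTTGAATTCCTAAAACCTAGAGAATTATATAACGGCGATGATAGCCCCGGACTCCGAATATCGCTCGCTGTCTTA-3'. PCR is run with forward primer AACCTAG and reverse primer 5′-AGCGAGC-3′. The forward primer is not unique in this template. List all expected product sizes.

The forward primer AACCTAG matches the top strand at positions 17–23, 75–81.
The reverse primer's reverse complement is GCTCGCT, matching at positions 124–130.
Each forward site pairs with the reverse site to give a product ending at position 130: sizes 114, 56 bp.

114 bp, 56 bp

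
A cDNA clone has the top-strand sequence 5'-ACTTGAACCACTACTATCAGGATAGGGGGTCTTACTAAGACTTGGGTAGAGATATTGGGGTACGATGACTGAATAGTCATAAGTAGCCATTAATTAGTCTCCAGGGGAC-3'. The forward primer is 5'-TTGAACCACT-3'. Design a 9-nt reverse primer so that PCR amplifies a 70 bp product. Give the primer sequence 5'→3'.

The forward primer binds at positions 3–12, so a 70 bp product ends at position 3 + 70 − 1 = 72.
The reverse primer anneals to the top strand over positions 64–72, i.e. to GATGACTGA.
Its sequence written 5'→3' is the reverse complement: TCAGTCATC.

5'-TCAGTCATC-3'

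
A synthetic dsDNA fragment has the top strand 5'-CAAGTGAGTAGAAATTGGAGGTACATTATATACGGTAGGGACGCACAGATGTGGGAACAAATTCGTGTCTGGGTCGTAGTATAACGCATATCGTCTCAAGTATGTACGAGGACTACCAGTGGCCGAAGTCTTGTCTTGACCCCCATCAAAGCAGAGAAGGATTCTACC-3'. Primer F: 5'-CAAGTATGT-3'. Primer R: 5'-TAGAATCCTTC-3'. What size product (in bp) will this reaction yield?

Forward primer CAAGTATGT is found on the top strand at positions 97–105.
Reverse complement of the reverse primer: GAAGGATTCTA. This occurs on the top strand at positions 156–166.
The product runs from position 97 to position 166, so its length is 166 − 97 + 1 = 70 bp.

70 bp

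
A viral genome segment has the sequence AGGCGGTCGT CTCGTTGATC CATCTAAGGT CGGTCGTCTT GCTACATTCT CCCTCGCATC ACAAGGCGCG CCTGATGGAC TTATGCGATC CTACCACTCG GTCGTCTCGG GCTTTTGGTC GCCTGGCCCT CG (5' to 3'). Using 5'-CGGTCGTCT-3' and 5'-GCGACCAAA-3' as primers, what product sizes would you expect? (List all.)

The forward primer CGGTCGTCT matches the top strand at positions 4–12, 31–39, 99–107.
The reverse primer's reverse complement is TTTGGTCGC, matching at positions 114–122.
Each forward site pairs with the reverse site to give a product ending at position 122: sizes 119, 92, 24 bp.

119 bp, 92 bp, 24 bp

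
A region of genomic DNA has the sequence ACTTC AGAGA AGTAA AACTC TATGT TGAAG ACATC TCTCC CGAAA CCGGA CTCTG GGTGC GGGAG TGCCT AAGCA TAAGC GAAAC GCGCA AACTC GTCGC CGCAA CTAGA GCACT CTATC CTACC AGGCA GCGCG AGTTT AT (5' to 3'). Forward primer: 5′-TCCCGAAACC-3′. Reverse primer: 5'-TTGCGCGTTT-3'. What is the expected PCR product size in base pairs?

54 bp

Scanning the template, TCCCGAAACC occurs at positions 38–47; this primer anneals to the bottom strand there with its 3' end pointing downstream.
Reverse complement of the reverse primer: AAACGCGCAA. This occurs on the top strand at positions 82–91.
Amplicon spans positions 38–91: 54 bp.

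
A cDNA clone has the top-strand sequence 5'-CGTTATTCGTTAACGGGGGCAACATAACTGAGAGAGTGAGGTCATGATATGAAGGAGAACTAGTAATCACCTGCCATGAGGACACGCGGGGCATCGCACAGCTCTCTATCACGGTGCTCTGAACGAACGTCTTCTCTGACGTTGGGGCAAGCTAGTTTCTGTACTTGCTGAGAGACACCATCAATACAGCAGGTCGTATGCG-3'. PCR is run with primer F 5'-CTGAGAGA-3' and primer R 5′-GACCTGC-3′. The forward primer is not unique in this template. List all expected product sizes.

The forward primer CTGAGAGA matches the top strand at positions 28–35, 168–175.
The reverse primer's reverse complement is GCAGGTC, matching at positions 189–195.
Each forward site pairs with the reverse site to give a product ending at position 195: sizes 168, 28 bp.

168 bp, 28 bp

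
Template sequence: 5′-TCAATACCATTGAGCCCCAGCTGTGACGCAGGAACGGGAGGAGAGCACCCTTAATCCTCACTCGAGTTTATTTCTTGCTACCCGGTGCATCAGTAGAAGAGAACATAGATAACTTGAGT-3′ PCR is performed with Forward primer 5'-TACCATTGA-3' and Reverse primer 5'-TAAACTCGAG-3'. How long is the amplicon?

66 bp

The forward primer matches the template at positions 5–13.
Taking the reverse complement of TAAACTCGAG gives CTCGAGTTTA, found at positions 61–70 on the template; the primer anneals here to the top strand with its 3' end pointing upstream.
Product length = (reverse-primer end) − (forward-primer start) + 1 = 70 − 5 + 1 = 66 bp.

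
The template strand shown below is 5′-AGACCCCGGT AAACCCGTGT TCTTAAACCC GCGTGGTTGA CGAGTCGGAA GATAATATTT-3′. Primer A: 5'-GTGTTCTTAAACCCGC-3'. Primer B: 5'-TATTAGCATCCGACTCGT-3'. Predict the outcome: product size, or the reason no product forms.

Primer B (TATTAGCATCCGACTCGT) does not match the top strand, and its reverse complement ACGAGTCGGATGCTAATA does not match either.
With no annealing site for primer B, no amplification occurs.

No product — primer B has no binding site in the template.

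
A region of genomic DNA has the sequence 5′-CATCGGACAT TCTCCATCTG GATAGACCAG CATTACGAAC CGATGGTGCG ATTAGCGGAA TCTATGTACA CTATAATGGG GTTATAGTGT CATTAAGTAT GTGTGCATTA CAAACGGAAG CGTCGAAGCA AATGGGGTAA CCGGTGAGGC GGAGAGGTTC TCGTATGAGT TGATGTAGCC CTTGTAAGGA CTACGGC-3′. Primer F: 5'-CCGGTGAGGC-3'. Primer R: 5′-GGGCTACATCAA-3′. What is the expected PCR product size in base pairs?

41 bp

The forward primer matches the template at positions 141–150.
The reverse primer's reverse complement is TTGATGTAGCCC, which matches the template at positions 170–181.
Amplicon spans positions 141–181: 41 bp.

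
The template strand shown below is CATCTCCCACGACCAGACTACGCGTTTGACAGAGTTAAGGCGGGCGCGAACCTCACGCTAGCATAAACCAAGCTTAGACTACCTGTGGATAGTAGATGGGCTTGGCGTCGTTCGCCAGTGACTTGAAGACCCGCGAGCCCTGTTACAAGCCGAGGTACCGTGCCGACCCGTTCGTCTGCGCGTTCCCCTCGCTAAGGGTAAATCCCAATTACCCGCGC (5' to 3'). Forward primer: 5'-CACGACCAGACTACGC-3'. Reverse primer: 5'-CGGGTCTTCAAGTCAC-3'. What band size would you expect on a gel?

The forward primer matches the template at positions 8–23.
The reverse primer's reverse complement is GTGACTTGAAGACCCG, which matches the template at positions 118–133.
The product runs from position 8 to position 133, so its length is 133 − 8 + 1 = 126 bp.

126 bp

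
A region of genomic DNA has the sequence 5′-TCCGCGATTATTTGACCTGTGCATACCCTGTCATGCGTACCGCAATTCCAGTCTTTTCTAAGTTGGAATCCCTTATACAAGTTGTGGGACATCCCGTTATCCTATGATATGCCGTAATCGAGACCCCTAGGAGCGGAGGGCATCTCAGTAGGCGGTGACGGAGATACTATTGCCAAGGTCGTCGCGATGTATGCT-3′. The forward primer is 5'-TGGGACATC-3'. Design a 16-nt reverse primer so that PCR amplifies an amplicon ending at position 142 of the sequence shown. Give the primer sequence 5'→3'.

5'-TGCCCTCCGCTCCTAG-3'

The forward primer binds at positions 85–93; the product's 3' end on the top strand is position 142.
The reverse primer anneals to the top strand over positions 127–142, i.e. to CTAGGAGCGGAGGGCA.
Its sequence written 5'→3' is the reverse complement: TGCCCTCCGCTCCTAG.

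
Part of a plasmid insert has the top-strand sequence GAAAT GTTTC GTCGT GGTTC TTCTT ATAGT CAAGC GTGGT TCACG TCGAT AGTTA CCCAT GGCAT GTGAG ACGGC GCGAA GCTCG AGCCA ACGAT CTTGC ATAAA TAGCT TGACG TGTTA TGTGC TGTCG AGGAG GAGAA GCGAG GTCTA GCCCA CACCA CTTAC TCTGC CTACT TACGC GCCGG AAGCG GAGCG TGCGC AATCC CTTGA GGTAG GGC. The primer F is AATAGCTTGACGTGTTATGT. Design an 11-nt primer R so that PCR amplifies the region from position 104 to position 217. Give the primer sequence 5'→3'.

The product's 3' end on the top strand is position 217.
The reverse primer anneals to the top strand over positions 207–217, i.e. to TTGAGGTAGGG.
Its sequence written 5'→3' is the reverse complement: CCCTACCTCAA.

5'-CCCTACCTCAA-3'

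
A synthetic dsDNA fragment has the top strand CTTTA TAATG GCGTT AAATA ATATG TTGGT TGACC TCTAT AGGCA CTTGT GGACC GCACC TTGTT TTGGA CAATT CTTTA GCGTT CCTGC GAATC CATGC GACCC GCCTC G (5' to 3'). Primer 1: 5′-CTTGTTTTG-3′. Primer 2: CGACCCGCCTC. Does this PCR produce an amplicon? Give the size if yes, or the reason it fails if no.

Primer 1 (CTTGTTTTG) matches the top strand at positions 60–68 (3' end points downstream).
Primer 2 (CGACCCGCCTC) also matches the top strand directly, at positions 100–110 — its reverse complement GAGGCGGGTCG is not present.
Both primers anneal to the bottom strand with 3' ends pointing the same way, so neither can prime synthesis back toward the other.

No product — both primers anneal to the same strand and extend in the same direction.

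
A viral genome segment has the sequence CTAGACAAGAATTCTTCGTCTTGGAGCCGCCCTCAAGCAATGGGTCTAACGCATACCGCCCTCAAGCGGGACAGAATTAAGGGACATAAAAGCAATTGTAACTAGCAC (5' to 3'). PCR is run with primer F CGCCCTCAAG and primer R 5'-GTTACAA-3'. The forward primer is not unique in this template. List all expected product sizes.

The forward primer CGCCCTCAAG matches the top strand at positions 28–37, 57–66.
The reverse primer's reverse complement is TTGTAAC, matching at positions 96–102.
Each forward site pairs with the reverse site to give a product ending at position 102: sizes 75, 46 bp.

75 bp, 46 bp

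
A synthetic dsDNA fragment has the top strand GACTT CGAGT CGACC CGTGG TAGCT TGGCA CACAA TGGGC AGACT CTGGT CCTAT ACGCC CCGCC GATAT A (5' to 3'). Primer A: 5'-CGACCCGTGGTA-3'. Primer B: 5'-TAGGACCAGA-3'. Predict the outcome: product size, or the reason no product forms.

Primer A (CGACCCGTGGTA) matches the top strand at positions 11–22; it acts as a forward primer.
Primer B's reverse complement is TCTGGTCCTA, matching the top strand at positions 45–54; it acts as a reverse primer.
The 3' ends face each other across positions 11–54, giving a 44 bp product.

Yes — a 44 bp product.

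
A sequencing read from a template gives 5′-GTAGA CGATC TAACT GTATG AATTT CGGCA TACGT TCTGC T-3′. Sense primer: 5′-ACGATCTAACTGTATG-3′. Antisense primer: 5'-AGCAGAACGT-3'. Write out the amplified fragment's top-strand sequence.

The forward primer matches the template at positions 5–20.
Reverse complement of the reverse primer: ACGTTCTGCT. This occurs on the top strand at positions 32–41.
The product is the template from position 5 through 41 (37 bp).

5'-ACGATCTAACTGTATGAATTTCGGCATACGTTCTGCT-3'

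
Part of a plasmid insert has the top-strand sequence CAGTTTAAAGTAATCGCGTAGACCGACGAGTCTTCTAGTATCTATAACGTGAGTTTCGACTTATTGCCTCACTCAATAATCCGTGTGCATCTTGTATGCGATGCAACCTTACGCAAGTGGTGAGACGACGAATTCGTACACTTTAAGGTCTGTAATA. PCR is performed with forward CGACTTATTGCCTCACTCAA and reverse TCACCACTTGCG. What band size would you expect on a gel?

Forward primer CGACTTATTGCCTCACTCAA is found on the top strand at positions 57–76.
Reverse complement of the reverse primer: CGCAAGTGGTGA. This occurs on the top strand at positions 112–123.
Product length = (reverse-primer end) − (forward-primer start) + 1 = 123 − 57 + 1 = 67 bp.

67 bp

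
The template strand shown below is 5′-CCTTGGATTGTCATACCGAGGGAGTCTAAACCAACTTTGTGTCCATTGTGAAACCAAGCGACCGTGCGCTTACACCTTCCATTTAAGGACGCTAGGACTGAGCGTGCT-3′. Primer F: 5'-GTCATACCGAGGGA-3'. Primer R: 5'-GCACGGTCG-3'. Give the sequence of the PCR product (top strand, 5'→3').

5'-GTCATACCGAGGGAGTCTAAACCAACTTTGTGTCCATTGTGAAACCAAGCGACCGTGC-3'

The forward primer matches the template at positions 10–23.
Taking the reverse complement of GCACGGTCG gives CGACCGTGC, found at positions 59–67 on the template; the primer anneals here to the top strand with its 3' end pointing upstream.
The product is the template from position 10 through 67 (58 bp).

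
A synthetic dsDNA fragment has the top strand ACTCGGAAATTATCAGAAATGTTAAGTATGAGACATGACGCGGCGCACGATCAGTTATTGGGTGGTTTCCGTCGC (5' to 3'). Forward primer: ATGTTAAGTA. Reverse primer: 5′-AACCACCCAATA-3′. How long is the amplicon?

The forward primer matches the template at positions 19–28.
Taking the reverse complement of AACCACCCAATA gives TATTGGGTGGTT, found at positions 56–67 on the template; the primer anneals here to the top strand with its 3' end pointing upstream.
Product length = (reverse-primer end) − (forward-primer start) + 1 = 67 − 19 + 1 = 49 bp.

49 bp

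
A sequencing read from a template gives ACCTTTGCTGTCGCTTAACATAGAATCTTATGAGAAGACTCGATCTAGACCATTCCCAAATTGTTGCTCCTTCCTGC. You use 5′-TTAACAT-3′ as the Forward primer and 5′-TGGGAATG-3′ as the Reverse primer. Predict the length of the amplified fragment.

44 bp

Scanning the template, TTAACAT occurs at positions 15–21; this primer anneals to the bottom strand there with its 3' end pointing downstream.
Reverse complement of the reverse primer: CATTCCCA. This occurs on the top strand at positions 51–58.
Product length = (reverse-primer end) − (forward-primer start) + 1 = 58 − 15 + 1 = 44 bp.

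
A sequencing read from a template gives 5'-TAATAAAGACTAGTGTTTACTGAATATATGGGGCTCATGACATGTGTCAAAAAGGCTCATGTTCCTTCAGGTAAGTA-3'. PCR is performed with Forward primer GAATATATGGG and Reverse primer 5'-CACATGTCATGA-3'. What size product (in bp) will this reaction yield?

25 bp

The forward primer matches the template at positions 22–32.
Reverse complement of the reverse primer: TCATGACATGTG. This occurs on the top strand at positions 35–46.
Amplicon spans positions 22–46: 25 bp.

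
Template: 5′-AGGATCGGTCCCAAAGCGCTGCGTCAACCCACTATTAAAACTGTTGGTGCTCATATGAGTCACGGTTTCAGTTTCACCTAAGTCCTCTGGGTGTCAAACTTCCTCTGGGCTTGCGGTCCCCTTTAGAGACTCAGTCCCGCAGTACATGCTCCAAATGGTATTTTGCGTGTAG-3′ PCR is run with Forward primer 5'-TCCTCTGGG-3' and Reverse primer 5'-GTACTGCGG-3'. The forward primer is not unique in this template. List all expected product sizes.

The forward primer TCCTCTGGG matches the top strand at positions 83–91, 101–109.
The reverse primer's reverse complement is CCGCAGTAC, matching at positions 137–145.
Each forward site pairs with the reverse site to give a product ending at position 145: sizes 63, 45 bp.

63 bp, 45 bp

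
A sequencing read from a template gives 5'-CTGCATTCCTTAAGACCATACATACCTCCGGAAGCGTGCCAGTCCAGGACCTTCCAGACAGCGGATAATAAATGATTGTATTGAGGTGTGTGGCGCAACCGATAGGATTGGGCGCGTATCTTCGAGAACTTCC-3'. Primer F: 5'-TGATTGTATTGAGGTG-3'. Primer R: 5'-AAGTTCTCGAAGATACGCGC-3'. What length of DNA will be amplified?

Forward primer TGATTGTATTGAGGTG is found on the top strand at positions 73–88.
Reverse complement of the reverse primer: GCGCGTATCTTCGAGAACTT. This occurs on the top strand at positions 112–131.
Product length = (reverse-primer end) − (forward-primer start) + 1 = 131 − 73 + 1 = 59 bp.

59 bp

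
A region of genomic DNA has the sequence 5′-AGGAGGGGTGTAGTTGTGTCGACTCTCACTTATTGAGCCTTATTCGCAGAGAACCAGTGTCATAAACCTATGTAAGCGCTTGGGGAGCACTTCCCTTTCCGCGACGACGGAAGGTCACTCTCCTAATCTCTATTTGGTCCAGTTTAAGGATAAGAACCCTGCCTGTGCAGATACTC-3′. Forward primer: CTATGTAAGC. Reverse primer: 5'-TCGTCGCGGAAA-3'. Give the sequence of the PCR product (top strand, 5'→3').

5'-CTATGTAAGCGCTTGGGGAGCACTTCCCTTTCCGCGACGA-3'

Forward primer CTATGTAAGC is found on the top strand at positions 68–77.
The reverse primer's reverse complement is TTTCCGCGACGA, which matches the template at positions 96–107.
The product is the template from position 68 through 107 (40 bp).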